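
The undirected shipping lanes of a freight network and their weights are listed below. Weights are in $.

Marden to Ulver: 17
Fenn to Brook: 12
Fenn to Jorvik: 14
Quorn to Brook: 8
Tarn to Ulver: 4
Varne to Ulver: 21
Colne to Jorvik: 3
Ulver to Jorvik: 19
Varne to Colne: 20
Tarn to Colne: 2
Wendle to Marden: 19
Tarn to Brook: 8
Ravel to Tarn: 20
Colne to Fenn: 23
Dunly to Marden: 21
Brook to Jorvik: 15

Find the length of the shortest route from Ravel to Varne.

Enumerating some paths:
Ravel → Tarn → Colne → Varne: 20+2+20 = 42
Ravel → Tarn → Ulver → Varne: 20+4+21 = 45
Cheapest is Ravel → Tarn → Colne → Varne at $42.

$42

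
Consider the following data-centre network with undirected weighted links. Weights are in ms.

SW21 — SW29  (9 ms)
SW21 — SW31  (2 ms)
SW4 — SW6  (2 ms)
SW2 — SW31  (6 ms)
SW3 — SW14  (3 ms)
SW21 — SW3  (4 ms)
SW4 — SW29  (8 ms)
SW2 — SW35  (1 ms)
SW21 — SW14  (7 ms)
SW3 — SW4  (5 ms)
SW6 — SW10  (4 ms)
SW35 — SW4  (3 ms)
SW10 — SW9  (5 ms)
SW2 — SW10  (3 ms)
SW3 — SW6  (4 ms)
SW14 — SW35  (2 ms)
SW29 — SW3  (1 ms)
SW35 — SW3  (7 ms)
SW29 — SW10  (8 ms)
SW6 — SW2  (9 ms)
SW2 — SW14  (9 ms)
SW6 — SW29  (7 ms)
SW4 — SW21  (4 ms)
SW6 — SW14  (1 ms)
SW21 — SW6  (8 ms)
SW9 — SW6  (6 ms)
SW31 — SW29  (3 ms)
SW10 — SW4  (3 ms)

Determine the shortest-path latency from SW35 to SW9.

Shortest distances from SW35:
SW35: 0
SW2: 1  (via SW35)
SW14: 2  (via SW35)
SW6: 3  (via SW14)
SW4: 3  (via SW35)
SW10: 4  (via SW2)
SW3: 5  (via SW14)
SW29: 6  (via SW3)
SW21: 7  (via SW4)
SW31: 7  (via SW2)
SW9: 9  (via SW6)
Shortest route: SW35 → SW14 → SW6 → SW9 = 9 ms.

9 ms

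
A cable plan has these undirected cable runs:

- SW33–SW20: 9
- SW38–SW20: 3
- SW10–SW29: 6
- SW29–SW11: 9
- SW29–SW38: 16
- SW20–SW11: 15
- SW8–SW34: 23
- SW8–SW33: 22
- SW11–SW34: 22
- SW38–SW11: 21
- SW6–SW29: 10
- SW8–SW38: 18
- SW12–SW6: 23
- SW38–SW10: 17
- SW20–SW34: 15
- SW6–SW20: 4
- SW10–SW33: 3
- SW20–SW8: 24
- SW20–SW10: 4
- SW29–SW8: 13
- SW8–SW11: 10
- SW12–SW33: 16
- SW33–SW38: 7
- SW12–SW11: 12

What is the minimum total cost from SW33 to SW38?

7

Enumerating some paths:
SW33–SW10–SW20–SW38: 3+4+3 = 10
SW33–SW38: 7 = 7
The minimum is 7 via SW33–SW38.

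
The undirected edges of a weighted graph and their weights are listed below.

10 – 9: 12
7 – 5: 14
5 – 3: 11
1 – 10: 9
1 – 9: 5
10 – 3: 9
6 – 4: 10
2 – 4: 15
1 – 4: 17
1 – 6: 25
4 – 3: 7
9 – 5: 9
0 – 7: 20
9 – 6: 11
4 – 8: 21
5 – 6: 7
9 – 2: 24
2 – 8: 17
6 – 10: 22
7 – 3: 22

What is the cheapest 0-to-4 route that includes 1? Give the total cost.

65

Best 0 to 1: 0 → 7 → 5 → 9 → 1 costing 48
Shortest 1→4: 1 → 4 = 17
Total via 1: 48 + 17 = 65.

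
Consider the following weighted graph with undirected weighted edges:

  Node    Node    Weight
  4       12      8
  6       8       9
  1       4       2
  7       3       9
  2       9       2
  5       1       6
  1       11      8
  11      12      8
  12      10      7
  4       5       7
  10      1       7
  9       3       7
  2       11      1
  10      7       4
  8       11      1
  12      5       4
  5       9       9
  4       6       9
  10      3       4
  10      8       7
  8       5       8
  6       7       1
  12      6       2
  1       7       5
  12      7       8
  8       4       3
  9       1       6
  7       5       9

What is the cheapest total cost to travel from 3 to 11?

10

Candidate routes:
3 - 10 - 8 - 11: 4+7+1 = 12
3 - 9 - 2 - 11: 7+2+1 = 10
3 - 10 - 1 - 4 - 8 - 11: 4+7+2+3+1 = 17
The minimum is 10 via 3 - 9 - 2 - 11.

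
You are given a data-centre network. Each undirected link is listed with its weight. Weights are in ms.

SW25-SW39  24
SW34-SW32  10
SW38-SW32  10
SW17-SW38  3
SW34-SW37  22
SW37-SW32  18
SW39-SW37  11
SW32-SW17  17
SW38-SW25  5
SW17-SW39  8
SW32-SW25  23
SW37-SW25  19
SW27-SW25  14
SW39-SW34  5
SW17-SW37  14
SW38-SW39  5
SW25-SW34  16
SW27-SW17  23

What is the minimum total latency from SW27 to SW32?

Compare a few routes:
SW27 → SW25 → SW32: 14+23 = 37
SW27 → SW17 → SW38 → SW32: 23+3+10 = 36
SW27 → SW25 → SW38 → SW32: 14+5+10 = 29
The minimum is 29 ms via SW27 → SW25 → SW38 → SW32.

29 ms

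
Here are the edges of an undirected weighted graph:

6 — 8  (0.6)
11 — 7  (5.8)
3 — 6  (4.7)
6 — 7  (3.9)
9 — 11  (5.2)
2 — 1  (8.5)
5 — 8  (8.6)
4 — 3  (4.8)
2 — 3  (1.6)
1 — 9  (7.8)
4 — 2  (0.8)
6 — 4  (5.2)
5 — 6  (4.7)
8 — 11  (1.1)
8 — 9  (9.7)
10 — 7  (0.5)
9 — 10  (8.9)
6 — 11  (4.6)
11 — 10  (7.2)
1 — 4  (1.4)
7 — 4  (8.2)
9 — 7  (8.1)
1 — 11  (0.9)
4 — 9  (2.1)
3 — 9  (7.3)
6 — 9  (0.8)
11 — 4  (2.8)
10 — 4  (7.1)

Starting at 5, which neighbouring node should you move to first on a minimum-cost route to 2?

Candidate routes:
5–6–9–4–2: 4.7+0.8+2.1+0.8 = 8.4
5–6–8–11–1–4–2: 4.7+0.6+1.1+0.9+1.4+0.8 = 9.5
5–6–8–11–4–2: 4.7+0.6+1.1+2.8+0.8 = 10
Cheapest is 5–6–9–4–2 at 8.4.
So from 5 the first move is to 6.

6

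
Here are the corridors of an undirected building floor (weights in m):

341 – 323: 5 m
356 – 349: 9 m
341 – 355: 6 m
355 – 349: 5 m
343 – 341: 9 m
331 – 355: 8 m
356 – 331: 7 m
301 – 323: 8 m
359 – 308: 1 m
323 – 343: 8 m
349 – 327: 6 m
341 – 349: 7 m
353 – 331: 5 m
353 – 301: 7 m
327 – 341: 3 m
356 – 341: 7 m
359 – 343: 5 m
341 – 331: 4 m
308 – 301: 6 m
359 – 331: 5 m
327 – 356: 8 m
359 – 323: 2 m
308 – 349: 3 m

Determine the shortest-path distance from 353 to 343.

Candidate routes:
353–331–359–343: 5+5+5 = 15
353–331–341–343: 5+4+9 = 18
The minimum is 15 m via 353–331–359–343.

15 m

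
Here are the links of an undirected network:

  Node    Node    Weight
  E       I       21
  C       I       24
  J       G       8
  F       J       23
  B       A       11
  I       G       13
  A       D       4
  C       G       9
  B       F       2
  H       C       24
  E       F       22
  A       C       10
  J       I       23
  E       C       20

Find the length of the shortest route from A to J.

Settle nodes by increasing distance from A:
A: 0
D: 4  (via A)
C: 10  (via A)
B: 11  (via A)
F: 13  (via B)
G: 19  (via C)
J: 27  (via G)
Shortest route: A → C → G → J = 27.

27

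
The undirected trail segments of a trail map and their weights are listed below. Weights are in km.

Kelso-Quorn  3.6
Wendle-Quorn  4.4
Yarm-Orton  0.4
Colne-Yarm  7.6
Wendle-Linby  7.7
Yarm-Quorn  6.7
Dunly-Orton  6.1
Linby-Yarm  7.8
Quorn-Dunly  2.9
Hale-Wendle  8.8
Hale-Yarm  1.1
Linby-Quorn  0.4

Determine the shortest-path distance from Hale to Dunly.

7.6 km

Shortest distances from Hale:
Hale: 0
Yarm: 1.1  (via Hale)
Orton: 1.5  (via Yarm)
Dunly: 7.6  (via Orton)
Shortest route: Hale–Yarm–Orton–Dunly = 7.6 km.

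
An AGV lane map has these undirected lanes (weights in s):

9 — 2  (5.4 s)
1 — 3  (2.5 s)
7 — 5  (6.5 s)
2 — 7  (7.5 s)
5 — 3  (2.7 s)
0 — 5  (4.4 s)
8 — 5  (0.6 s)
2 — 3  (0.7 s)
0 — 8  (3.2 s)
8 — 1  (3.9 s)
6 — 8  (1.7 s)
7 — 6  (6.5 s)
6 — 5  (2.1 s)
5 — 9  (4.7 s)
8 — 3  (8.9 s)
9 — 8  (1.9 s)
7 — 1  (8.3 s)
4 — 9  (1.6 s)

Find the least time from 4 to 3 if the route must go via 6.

Best 4 to 6: 4–9–8–6 costing 5.2
Shortest 6→3: 6–5–3 = 4.8
Total via 6: 5.2 + 4.8 = 10 s.

10 s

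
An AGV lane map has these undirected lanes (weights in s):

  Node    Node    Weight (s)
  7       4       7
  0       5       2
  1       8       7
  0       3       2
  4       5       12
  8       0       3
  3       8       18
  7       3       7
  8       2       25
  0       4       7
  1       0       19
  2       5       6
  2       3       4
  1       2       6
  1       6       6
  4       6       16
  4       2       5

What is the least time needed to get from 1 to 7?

17 s

Settle nodes by increasing distance from 1:
1: 0
2: 6  (via 1)
6: 6  (via 1)
8: 7  (via 1)
0: 10  (via 8)
3: 10  (via 2)
4: 11  (via 2)
5: 12  (via 2)
7: 17  (via 3)
Shortest route: 1–2–3–7 = 17 s.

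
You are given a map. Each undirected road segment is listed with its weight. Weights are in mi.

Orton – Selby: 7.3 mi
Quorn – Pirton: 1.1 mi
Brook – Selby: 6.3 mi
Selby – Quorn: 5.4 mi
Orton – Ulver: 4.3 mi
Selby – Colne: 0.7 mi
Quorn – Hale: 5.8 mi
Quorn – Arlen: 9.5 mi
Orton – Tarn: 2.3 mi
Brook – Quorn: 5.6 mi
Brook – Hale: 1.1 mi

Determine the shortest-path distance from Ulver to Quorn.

Compare a few routes:
Ulver - Orton - Selby - Quorn: 4.3+7.3+5.4 = 17
Ulver - Orton - Selby - Brook - Quorn: 4.3+7.3+6.3+5.6 = 23.5
The minimum is 17 mi via Ulver - Orton - Selby - Quorn.

17 mi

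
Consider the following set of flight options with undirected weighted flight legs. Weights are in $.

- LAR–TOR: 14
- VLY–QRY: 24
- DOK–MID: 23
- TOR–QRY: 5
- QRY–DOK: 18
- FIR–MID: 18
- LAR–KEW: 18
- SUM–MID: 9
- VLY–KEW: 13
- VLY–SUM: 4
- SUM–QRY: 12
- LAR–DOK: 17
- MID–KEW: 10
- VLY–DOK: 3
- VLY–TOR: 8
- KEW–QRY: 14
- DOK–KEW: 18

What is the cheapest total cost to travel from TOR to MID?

$21

Running Dijkstra from TOR:
TOR: 0
QRY: 5  (via TOR)
VLY: 8  (via TOR)
DOK: 11  (via VLY)
SUM: 12  (via VLY)
LAR: 14  (via TOR)
KEW: 19  (via QRY)
MID: 21  (via SUM)
Shortest route: TOR–VLY–SUM–MID = $21.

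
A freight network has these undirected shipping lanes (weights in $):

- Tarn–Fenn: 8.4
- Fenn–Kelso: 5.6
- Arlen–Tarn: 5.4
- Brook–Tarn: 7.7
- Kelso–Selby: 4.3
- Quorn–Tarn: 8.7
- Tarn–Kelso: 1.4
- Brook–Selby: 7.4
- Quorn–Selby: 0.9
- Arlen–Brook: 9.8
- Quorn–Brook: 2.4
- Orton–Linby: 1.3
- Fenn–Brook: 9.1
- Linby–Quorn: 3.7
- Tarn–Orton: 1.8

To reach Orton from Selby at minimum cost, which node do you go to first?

Compare a few routes:
Selby–Kelso–Tarn–Orton: 4.3+1.4+1.8 = 7.5
Selby–Quorn–Linby–Orton: 0.9+3.7+1.3 = 5.9
Selby–Quorn–Tarn–Orton: 0.9+8.7+1.8 = 11.4
The minimum is $5.9 via Selby–Quorn–Linby–Orton.
So from Selby the first move is to Quorn.

Quorn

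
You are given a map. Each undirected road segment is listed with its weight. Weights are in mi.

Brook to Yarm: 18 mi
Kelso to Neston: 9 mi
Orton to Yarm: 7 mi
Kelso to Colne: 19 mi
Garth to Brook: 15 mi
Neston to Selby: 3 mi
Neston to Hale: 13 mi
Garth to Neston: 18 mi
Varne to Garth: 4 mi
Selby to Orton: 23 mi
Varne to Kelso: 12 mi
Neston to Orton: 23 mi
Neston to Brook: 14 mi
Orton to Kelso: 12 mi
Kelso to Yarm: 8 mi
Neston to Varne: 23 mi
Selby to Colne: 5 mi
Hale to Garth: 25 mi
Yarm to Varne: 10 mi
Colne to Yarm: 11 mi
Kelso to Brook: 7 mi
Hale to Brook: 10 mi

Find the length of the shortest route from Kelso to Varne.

12 mi

Settle nodes by increasing distance from Kelso:
Kelso: 0
Brook: 7  (via Kelso)
Yarm: 8  (via Kelso)
Neston: 9  (via Kelso)
Varne: 12  (via Kelso)
Shortest route: Kelso → Varne = 12 mi.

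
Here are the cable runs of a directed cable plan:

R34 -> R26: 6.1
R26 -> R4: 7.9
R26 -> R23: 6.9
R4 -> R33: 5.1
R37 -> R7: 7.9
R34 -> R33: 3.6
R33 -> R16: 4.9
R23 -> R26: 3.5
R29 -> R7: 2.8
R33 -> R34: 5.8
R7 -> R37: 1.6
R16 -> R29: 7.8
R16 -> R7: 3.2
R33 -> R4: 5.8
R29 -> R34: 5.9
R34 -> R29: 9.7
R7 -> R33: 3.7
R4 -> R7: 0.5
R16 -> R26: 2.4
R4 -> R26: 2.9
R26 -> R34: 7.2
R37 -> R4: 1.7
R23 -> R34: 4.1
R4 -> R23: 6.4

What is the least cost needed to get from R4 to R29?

Candidate routes:
R4 → R7 → R33 → R34 → R29: 0.5+3.7+5.8+9.7 = 19.7
R4 → R33 → R16 → R29: 5.1+4.9+7.8 = 17.8
R4 → R7 → R33 → R16 → R29: 0.5+3.7+4.9+7.8 = 16.9
R4 → R26 → R34 → R29: 2.9+7.2+9.7 = 19.8
Cheapest is R4 → R7 → R33 → R16 → R29 at 16.9.

16.9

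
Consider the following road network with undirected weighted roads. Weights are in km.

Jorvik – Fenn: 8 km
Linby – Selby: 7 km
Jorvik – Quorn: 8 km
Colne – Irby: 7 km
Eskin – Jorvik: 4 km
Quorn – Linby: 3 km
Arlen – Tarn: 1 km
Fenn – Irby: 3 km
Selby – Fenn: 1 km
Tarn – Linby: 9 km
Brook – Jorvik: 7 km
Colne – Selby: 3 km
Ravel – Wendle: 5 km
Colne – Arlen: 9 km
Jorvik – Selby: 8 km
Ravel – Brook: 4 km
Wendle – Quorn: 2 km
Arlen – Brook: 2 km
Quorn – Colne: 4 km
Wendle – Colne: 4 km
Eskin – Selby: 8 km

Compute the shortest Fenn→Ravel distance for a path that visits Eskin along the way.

24 km

Shortest Fenn→Eskin: Fenn → Selby → Eskin = 9
Best Eskin to Ravel: Eskin → Jorvik → Brook → Ravel costing 15
Total via Eskin: 9 + 15 = 24 km.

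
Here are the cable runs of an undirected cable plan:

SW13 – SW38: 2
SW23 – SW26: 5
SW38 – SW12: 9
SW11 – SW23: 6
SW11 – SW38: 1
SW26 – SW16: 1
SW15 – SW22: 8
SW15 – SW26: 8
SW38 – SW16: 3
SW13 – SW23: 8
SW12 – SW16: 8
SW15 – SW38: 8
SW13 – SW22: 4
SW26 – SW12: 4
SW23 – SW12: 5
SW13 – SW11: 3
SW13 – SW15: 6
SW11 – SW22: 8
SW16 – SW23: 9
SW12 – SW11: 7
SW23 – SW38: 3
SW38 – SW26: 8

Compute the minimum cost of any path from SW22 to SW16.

9

Enumerating some paths:
SW22 → SW13 → SW38 → SW16: 4+2+3 = 9
SW22 → SW11 → SW38 → SW16: 8+1+3 = 12
SW22 → SW13 → SW11 → SW38 → SW16: 4+3+1+3 = 11
Cheapest is SW22 → SW13 → SW38 → SW16 at 9.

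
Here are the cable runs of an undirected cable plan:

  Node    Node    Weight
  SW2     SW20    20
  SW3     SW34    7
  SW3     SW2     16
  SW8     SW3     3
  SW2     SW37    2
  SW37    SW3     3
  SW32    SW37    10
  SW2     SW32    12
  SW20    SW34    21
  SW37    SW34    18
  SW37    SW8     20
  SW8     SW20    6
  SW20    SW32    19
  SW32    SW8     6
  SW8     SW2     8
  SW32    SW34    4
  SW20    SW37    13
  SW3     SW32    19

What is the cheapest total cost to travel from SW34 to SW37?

10

Settle nodes by increasing distance from SW34:
SW34: 0
SW32: 4  (via SW34)
SW3: 7  (via SW34)
SW8: 10  (via SW32)
SW37: 10  (via SW3)
Shortest route: SW34 → SW3 → SW37 = 10.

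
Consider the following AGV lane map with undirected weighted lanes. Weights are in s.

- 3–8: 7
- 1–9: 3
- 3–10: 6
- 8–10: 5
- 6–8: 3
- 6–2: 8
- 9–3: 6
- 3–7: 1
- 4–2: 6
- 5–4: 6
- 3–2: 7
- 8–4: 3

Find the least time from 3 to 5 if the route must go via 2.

19 s

Best 3 to 2: 3 → 2 costing 7
Shortest 2→5: 2 → 4 → 5 = 12
Total via 2: 7 + 12 = 19 s.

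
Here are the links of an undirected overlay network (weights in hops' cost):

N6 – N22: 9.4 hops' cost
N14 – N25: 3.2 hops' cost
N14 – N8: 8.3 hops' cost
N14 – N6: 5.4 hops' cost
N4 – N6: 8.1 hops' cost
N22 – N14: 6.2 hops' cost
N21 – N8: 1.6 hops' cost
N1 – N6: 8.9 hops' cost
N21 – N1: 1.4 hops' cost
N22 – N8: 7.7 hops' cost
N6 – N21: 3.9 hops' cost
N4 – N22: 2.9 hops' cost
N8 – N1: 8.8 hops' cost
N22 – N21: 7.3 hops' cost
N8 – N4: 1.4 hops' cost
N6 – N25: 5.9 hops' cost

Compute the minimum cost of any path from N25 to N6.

Running Dijkstra from N25:
N25: 0
N14: 3.2  (via N25)
N6: 5.9  (via N25)
Shortest route: N25–N6 = 5.9 hops' cost.

5.9 hops' cost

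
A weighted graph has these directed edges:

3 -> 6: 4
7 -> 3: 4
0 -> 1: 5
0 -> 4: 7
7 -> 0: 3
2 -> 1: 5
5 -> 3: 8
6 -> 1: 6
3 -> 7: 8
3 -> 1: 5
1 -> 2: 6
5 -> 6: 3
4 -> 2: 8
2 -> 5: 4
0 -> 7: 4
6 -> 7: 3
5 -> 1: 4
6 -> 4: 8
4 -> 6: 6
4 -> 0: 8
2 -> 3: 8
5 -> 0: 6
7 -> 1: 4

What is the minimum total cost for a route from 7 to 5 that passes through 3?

Shortest 7→3: 7 → 3 = 4
Shortest 3→5: 3 → 1 → 2 → 5 = 15
Total via 3: 4 + 15 = 19.

19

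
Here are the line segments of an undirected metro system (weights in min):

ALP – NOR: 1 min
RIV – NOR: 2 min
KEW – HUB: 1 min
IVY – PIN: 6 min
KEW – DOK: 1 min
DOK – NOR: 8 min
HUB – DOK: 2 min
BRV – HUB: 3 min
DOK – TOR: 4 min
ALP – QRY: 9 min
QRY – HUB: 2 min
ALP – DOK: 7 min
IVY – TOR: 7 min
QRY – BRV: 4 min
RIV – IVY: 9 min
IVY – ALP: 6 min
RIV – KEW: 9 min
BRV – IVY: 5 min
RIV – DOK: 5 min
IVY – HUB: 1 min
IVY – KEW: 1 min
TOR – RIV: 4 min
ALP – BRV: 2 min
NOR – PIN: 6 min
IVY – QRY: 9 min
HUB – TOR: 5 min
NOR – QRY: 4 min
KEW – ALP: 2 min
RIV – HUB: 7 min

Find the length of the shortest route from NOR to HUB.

Shortest distances from NOR:
NOR: 0
ALP: 1  (via NOR)
RIV: 2  (via NOR)
KEW: 3  (via ALP)
BRV: 3  (via ALP)
IVY: 4  (via KEW)
HUB: 4  (via KEW)
Shortest route: NOR–ALP–KEW–HUB = 4 min.

4 min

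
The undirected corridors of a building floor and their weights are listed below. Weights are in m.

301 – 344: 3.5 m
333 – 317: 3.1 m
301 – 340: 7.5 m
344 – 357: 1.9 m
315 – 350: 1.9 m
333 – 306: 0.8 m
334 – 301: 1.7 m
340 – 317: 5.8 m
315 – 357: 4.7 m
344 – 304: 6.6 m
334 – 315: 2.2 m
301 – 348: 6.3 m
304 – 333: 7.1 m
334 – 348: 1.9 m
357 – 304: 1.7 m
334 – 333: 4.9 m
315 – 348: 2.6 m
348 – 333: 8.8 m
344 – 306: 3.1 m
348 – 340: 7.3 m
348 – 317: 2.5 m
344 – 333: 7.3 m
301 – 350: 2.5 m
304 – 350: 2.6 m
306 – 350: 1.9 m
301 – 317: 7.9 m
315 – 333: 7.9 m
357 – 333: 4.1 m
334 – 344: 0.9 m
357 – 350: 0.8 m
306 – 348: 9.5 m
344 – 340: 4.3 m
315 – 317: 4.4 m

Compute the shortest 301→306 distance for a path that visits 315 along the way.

7.7 m

Best 301 to 315: 301–334–315 costing 3.9
Best 315 to 306: 315–350–306 costing 3.8
Total via 315: 3.9 + 3.8 = 7.7 m.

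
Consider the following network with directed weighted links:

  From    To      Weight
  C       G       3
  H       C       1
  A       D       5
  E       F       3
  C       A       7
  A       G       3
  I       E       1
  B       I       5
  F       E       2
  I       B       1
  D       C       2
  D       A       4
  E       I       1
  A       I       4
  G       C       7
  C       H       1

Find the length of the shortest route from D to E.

9

Running Dijkstra from D:
D: 0
C: 2  (via D)
H: 3  (via C)
A: 4  (via D)
G: 5  (via C)
I: 8  (via A)
B: 9  (via I)
E: 9  (via I)
Shortest route: D–A–I–E = 9.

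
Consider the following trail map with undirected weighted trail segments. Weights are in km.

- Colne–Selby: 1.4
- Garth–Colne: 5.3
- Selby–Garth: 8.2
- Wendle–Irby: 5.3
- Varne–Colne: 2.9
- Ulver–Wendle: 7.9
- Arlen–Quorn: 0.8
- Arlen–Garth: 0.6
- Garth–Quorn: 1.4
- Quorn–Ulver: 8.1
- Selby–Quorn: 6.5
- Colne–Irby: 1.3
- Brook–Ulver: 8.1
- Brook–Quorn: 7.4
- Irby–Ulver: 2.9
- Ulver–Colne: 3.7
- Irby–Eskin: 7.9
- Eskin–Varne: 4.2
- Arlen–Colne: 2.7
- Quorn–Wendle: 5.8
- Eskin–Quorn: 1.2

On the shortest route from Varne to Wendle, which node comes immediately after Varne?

Colne

Enumerating some paths:
Varne–Eskin–Quorn–Wendle: 4.2+1.2+5.8 = 11.2
Varne–Colne–Irby–Wendle: 2.9+1.3+5.3 = 9.5
Cheapest is Varne–Colne–Irby–Wendle at 9.5 km.
So from Varne the first move is to Colne.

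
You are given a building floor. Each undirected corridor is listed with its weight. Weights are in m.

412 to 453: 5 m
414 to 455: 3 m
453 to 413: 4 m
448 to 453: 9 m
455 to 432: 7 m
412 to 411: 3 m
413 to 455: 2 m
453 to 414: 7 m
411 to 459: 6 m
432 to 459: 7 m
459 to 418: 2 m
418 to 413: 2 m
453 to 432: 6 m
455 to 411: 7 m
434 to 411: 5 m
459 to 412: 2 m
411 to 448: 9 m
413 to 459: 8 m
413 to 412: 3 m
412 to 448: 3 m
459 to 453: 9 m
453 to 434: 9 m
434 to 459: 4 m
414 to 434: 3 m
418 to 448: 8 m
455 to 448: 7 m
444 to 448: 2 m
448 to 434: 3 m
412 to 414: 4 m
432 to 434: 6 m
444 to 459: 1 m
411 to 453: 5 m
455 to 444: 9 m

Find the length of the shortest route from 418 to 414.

7 m

Shortest distances from 418:
418: 0
459: 2  (via 418)
413: 2  (via 418)
444: 3  (via 459)
412: 4  (via 459)
455: 4  (via 413)
448: 5  (via 444)
453: 6  (via 413)
434: 6  (via 459)
414: 7  (via 455)
Shortest route: 418 → 413 → 455 → 414 = 7 m.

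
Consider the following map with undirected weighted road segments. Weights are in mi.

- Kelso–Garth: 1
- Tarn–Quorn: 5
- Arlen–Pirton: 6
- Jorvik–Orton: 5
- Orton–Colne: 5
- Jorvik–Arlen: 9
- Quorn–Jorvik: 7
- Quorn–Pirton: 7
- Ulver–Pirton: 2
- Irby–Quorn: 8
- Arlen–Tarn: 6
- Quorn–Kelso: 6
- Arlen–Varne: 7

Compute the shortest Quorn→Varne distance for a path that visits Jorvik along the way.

23 mi

Best Quorn to Jorvik: Quorn–Jorvik costing 7
Best Jorvik to Varne: Jorvik–Arlen–Varne costing 16
Total via Jorvik: 7 + 16 = 23 mi.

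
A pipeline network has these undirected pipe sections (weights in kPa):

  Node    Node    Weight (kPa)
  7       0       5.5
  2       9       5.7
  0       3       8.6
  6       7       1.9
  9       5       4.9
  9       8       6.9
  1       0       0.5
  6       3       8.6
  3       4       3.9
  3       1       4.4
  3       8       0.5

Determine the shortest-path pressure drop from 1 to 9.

Enumerating some paths:
1 - 0 - 7 - 6 - 3 - 8 - 9: 0.5+5.5+1.9+8.6+0.5+6.9 = 23.9
1 - 0 - 3 - 8 - 9: 0.5+8.6+0.5+6.9 = 16.5
1 - 3 - 8 - 9: 4.4+0.5+6.9 = 11.8
Cheapest is 1 - 3 - 8 - 9 at 11.8 kPa.

11.8 kPa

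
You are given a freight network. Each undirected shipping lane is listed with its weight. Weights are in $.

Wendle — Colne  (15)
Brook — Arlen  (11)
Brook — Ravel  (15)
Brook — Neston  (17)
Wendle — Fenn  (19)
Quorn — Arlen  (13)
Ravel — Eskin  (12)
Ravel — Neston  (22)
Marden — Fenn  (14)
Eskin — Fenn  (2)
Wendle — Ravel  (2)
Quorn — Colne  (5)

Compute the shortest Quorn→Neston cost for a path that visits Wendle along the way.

Shortest Quorn→Wendle: Quorn–Colne–Wendle = 20
Shortest Wendle→Neston: Wendle–Ravel–Neston = 24
Total via Wendle: 20 + 24 = $44.

$44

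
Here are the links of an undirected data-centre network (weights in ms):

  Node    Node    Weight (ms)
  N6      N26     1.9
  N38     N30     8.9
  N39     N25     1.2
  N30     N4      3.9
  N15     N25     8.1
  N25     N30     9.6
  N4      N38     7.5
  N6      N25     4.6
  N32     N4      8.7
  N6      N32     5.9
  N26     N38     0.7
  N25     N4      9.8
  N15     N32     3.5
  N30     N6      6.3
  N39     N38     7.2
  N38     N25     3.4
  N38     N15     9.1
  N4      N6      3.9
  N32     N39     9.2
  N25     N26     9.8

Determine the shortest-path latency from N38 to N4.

Running Dijkstra from N38:
N38: 0
N26: 0.7  (via N38)
N6: 2.6  (via N26)
N25: 3.4  (via N38)
N39: 4.6  (via N25)
N4: 6.5  (via N6)
Shortest route: N38–N26–N6–N4 = 6.5 ms.

6.5 ms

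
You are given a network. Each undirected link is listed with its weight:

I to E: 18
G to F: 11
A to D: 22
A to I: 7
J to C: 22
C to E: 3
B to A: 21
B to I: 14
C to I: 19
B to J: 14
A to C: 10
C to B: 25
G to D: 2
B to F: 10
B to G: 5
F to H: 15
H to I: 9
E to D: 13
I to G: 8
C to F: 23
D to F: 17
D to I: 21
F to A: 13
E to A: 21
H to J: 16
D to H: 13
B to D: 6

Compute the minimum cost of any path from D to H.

Candidate routes:
D → G → I → H: 2+8+9 = 19
D → H: 13 = 13
D → G → F → H: 2+11+15 = 28
The minimum is 13 via D → H.

13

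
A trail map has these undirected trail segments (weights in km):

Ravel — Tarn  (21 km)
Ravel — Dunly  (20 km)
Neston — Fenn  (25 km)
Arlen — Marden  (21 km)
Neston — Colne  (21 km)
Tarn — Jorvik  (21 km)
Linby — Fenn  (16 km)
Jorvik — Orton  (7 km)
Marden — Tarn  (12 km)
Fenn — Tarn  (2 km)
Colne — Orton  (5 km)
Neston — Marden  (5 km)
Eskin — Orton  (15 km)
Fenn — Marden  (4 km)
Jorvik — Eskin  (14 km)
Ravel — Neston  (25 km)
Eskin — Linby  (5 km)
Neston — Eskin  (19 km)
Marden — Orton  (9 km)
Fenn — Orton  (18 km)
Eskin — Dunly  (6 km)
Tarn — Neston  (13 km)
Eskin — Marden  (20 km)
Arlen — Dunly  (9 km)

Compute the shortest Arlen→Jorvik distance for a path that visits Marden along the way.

Best Arlen to Marden: Arlen → Marden costing 21
Shortest Marden→Jorvik: Marden → Orton → Jorvik = 16
Total via Marden: 21 + 16 = 37 km.

37 km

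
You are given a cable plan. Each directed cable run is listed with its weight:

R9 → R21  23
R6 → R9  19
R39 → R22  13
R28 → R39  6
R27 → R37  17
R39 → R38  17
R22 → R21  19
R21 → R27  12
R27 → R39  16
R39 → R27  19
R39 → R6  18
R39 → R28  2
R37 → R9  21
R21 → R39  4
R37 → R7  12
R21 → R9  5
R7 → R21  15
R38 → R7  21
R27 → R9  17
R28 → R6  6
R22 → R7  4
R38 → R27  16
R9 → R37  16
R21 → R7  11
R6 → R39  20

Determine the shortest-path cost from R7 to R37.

Settle nodes by increasing distance from R7:
R7: 0
R21: 15  (via R7)
R39: 19  (via R21)
R9: 20  (via R21)
R28: 21  (via R39)
R6: 27  (via R28)
R27: 27  (via R21)
R22: 32  (via R39)
R38: 36  (via R39)
R37: 36  (via R9)
Shortest route: R7–R21–R9–R37 = 36.

36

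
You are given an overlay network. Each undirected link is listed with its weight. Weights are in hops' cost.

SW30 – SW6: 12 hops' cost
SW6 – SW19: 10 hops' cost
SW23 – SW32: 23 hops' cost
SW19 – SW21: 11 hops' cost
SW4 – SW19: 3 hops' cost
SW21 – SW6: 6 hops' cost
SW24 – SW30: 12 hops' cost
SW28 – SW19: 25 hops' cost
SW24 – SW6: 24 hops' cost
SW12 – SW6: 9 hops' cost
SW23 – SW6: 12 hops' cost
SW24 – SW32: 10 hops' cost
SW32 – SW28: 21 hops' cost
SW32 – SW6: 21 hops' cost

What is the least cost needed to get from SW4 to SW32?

34 hops' cost

Settle nodes by increasing distance from SW4:
SW4: 0
SW19: 3  (via SW4)
SW6: 13  (via SW19)
SW21: 14  (via SW19)
SW12: 22  (via SW6)
SW30: 25  (via SW6)
SW23: 25  (via SW6)
SW28: 28  (via SW19)
SW32: 34  (via SW6)
Shortest route: SW4–SW19–SW6–SW32 = 34 hops' cost.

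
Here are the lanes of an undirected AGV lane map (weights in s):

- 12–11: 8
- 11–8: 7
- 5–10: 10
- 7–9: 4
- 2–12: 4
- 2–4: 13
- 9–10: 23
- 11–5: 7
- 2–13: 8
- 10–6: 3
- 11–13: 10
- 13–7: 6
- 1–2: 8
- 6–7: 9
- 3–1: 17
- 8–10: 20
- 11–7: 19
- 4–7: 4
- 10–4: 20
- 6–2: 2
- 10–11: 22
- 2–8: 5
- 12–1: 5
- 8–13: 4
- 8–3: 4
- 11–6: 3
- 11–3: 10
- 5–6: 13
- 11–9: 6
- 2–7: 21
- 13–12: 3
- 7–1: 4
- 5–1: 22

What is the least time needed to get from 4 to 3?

Settle nodes by increasing distance from 4:
4: 0
7: 4  (via 4)
1: 8  (via 7)
9: 8  (via 7)
13: 10  (via 7)
2: 13  (via 4)
6: 13  (via 7)
12: 13  (via 1)
8: 14  (via 13)
11: 14  (via 9)
10: 16  (via 6)
3: 18  (via 8)
Shortest route: 4 → 7 → 13 → 8 → 3 = 18 s.

18 s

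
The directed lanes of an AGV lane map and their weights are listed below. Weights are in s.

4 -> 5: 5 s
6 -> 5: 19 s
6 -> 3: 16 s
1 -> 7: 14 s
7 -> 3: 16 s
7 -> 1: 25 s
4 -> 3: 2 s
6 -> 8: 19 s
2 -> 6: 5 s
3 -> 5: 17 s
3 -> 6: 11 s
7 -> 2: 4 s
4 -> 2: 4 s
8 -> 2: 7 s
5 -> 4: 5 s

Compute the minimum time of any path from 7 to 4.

Running Dijkstra from 7:
7: 0
2: 4  (via 7)
6: 9  (via 2)
3: 16  (via 7)
1: 25  (via 7)
5: 28  (via 6)
8: 28  (via 6)
4: 33  (via 5)
Shortest route: 7–2–6–5–4 = 33 s.

33 s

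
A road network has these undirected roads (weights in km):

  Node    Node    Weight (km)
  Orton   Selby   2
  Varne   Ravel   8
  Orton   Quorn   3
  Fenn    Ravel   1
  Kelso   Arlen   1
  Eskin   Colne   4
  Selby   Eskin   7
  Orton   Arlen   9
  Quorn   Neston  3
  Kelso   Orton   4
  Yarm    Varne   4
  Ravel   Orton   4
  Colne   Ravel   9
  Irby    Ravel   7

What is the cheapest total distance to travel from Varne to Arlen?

17 km

Compare a few routes:
Varne - Ravel - Orton - Kelso - Arlen: 8+4+4+1 = 17
Varne - Ravel - Orton - Arlen: 8+4+9 = 21
The minimum is 17 km via Varne - Ravel - Orton - Kelso - Arlen.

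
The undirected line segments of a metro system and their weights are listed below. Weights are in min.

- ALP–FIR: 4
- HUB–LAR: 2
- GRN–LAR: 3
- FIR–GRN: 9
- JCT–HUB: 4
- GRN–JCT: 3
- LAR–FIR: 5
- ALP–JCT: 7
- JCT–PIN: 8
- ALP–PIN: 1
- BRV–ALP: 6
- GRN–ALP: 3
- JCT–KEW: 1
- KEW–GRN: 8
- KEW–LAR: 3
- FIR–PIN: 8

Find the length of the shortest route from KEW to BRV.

Enumerating some paths:
KEW → JCT → GRN → ALP → BRV: 1+3+3+6 = 13
KEW → JCT → PIN → ALP → BRV: 1+8+1+6 = 16
KEW → LAR → GRN → ALP → BRV: 3+3+3+6 = 15
KEW → JCT → ALP → BRV: 1+7+6 = 14
The minimum is 13 min via KEW → JCT → GRN → ALP → BRV.

13 min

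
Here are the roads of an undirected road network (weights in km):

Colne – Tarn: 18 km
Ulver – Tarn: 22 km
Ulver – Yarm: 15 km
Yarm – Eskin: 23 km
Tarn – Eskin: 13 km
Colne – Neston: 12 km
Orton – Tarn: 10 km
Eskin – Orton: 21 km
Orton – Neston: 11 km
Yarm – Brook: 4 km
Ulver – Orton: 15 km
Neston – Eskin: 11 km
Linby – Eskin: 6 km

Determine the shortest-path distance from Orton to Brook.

Shortest distances from Orton:
Orton: 0
Tarn: 10  (via Orton)
Neston: 11  (via Orton)
Ulver: 15  (via Orton)
Eskin: 21  (via Orton)
Colne: 23  (via Neston)
Linby: 27  (via Eskin)
Yarm: 30  (via Ulver)
Brook: 34  (via Yarm)
Shortest route: Orton → Ulver → Yarm → Brook = 34 km.

34 km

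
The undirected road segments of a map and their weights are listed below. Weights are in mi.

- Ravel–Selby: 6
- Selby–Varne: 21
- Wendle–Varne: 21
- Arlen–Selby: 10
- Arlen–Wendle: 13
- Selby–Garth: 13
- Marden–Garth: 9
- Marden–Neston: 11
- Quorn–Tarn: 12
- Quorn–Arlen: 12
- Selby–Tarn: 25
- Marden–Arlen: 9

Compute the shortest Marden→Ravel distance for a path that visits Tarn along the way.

Best Marden to Tarn: Marden → Arlen → Quorn → Tarn costing 33
Shortest Tarn→Ravel: Tarn → Selby → Ravel = 31
Total via Tarn: 33 + 31 = 64 mi.

64 mi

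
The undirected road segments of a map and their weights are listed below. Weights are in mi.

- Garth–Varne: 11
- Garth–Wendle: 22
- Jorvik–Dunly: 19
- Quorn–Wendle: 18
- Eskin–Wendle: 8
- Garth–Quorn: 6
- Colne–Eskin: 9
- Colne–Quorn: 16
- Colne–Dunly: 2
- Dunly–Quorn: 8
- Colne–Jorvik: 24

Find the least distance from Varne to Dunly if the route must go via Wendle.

52 mi

Shortest Varne→Wendle: Varne → Garth → Wendle = 33
Best Wendle to Dunly: Wendle → Eskin → Colne → Dunly costing 19
Total via Wendle: 33 + 19 = 52 mi.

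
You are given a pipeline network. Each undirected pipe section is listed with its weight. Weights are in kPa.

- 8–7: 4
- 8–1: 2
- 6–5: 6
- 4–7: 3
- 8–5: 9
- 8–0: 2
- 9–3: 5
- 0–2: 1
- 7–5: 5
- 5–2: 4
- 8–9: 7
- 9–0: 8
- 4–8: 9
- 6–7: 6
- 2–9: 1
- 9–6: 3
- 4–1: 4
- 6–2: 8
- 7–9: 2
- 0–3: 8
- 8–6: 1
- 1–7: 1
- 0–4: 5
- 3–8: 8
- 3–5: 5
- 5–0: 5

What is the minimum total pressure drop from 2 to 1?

Running Dijkstra from 2:
2: 0
0: 1  (via 2)
9: 1  (via 2)
7: 3  (via 9)
8: 3  (via 0)
1: 4  (via 7)
Shortest route: 2 → 9 → 7 → 1 = 4 kPa.

4 kPa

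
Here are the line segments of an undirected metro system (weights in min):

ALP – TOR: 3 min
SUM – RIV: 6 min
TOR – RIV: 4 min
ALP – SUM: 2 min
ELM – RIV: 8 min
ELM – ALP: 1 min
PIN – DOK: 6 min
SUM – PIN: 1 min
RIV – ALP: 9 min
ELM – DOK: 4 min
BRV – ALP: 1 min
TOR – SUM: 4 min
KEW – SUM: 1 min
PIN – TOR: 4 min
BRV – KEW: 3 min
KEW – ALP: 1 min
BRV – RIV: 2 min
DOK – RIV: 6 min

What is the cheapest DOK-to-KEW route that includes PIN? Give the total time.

8 min

Best DOK to PIN: DOK–PIN costing 6
Shortest PIN→KEW: PIN–SUM–KEW = 2
Total via PIN: 6 + 2 = 8 min.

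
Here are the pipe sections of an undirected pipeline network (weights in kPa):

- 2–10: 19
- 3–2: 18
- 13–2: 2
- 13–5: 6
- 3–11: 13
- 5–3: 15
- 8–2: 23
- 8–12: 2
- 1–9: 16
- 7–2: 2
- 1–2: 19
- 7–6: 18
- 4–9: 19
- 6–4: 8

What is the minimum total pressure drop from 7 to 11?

33 kPa

Running Dijkstra from 7:
7: 0
2: 2  (via 7)
13: 4  (via 2)
5: 10  (via 13)
6: 18  (via 7)
3: 20  (via 2)
1: 21  (via 2)
10: 21  (via 2)
8: 25  (via 2)
4: 26  (via 6)
12: 27  (via 8)
11: 33  (via 3)
Shortest route: 7 → 2 → 3 → 11 = 33 kPa.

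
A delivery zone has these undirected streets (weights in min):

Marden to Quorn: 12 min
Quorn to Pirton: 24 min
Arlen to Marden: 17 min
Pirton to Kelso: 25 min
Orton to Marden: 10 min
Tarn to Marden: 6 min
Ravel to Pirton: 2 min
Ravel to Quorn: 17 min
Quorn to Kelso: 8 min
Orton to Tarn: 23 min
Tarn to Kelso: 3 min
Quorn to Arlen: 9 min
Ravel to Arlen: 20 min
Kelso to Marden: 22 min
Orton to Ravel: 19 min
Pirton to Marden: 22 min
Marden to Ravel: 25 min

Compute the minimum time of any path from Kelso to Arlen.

Enumerating some paths:
Kelso - Tarn - Marden - Arlen: 3+6+17 = 26
Kelso - Quorn - Arlen: 8+9 = 17
Cheapest is Kelso - Quorn - Arlen at 17 min.

17 min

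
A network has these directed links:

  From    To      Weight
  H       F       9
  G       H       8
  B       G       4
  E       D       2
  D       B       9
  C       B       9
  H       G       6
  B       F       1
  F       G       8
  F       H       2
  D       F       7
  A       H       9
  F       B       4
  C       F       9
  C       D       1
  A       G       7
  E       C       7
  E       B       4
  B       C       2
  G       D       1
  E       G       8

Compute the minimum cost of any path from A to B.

17

Candidate routes:
A - G - D - B: 7+1+9 = 17
A - G - D - F - B: 7+1+7+4 = 19
Cheapest is A - G - D - B at 17.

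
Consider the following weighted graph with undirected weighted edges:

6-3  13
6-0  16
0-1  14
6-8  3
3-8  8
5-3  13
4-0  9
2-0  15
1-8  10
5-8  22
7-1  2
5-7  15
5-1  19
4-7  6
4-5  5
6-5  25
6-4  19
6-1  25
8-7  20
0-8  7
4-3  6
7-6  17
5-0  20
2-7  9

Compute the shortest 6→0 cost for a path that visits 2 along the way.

39

Best 6 to 2: 6–8–1–7–2 costing 24
Best 2 to 0: 2–0 costing 15
Total via 2: 24 + 15 = 39.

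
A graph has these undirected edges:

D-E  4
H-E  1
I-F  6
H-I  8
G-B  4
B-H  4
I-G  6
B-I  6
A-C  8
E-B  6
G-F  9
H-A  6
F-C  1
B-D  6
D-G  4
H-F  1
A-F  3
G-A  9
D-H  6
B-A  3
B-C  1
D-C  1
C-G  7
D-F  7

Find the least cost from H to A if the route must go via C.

6

Best H to C: H–F–C costing 2
Shortest C→A: C–B–A = 4
Total via C: 2 + 4 = 6.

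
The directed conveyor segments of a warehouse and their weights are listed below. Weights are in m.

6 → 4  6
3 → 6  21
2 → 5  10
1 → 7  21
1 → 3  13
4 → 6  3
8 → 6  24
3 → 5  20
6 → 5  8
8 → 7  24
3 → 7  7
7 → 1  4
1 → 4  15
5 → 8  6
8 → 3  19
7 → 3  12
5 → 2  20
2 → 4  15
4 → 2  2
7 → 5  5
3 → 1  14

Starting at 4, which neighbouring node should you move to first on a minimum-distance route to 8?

Enumerating some paths:
4–6–5–8: 3+8+6 = 17
4–2–5–8: 2+10+6 = 18
Cheapest is 4–6–5–8 at 17 m.
So from 4 the first move is to 6.

6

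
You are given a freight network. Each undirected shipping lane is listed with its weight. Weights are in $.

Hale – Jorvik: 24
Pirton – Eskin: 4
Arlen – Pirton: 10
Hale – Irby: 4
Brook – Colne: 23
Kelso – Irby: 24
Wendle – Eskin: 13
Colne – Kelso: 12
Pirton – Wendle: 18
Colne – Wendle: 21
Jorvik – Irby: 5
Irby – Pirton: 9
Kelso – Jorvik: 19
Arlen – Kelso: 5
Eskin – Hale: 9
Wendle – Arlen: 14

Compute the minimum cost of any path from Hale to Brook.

Compare a few routes:
Hale → Irby → Kelso → Colne → Brook: 4+24+12+23 = 63
Hale → Irby → Pirton → Wendle → Colne → Brook: 4+9+18+21+23 = 75
Hale → Irby → Pirton → Eskin → Wendle → Colne → Brook: 4+9+4+13+21+23 = 74
Hale → Eskin → Wendle → Colne → Brook: 9+13+21+23 = 66
Cheapest is Hale → Irby → Kelso → Colne → Brook at $63.

$63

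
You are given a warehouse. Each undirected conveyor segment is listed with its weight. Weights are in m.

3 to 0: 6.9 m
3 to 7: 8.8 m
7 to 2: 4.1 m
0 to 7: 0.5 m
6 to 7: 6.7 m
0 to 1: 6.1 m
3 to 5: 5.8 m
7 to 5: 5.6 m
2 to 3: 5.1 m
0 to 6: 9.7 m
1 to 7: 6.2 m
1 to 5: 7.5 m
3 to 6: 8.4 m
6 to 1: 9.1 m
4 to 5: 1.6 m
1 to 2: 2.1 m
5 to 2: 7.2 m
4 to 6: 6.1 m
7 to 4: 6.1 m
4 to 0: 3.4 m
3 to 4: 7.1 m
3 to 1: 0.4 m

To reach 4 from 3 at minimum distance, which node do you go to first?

4

Compare a few routes:
3 → 1 → 5 → 4: 0.4+7.5+1.6 = 9.5
3 → 1 → 0 → 4: 0.4+6.1+3.4 = 9.9
3 → 4: 7.1 = 7.1
3 → 5 → 4: 5.8+1.6 = 7.4
Cheapest is 3 → 4 at 7.1 m.
So from 3 the first move is to 4.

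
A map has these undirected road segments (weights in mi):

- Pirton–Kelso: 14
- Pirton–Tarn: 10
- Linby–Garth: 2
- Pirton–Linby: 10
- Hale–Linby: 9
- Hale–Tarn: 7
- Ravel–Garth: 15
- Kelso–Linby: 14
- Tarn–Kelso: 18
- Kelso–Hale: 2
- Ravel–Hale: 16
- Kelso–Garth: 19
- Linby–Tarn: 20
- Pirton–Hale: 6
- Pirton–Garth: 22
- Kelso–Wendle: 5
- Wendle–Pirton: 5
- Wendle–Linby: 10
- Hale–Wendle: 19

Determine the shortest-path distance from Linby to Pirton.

Settle nodes by increasing distance from Linby:
Linby: 0
Garth: 2  (via Linby)
Hale: 9  (via Linby)
Pirton: 10  (via Linby)
Shortest route: Linby → Pirton = 10 mi.

10 mi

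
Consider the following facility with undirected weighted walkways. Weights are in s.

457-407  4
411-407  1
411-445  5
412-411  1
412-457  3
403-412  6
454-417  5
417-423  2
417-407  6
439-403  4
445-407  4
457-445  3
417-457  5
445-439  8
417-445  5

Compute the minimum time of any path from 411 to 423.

9 s

Shortest distances from 411:
411: 0
412: 1  (via 411)
407: 1  (via 411)
457: 4  (via 412)
445: 5  (via 411)
403: 7  (via 412)
417: 7  (via 407)
423: 9  (via 417)
Shortest route: 411 → 407 → 417 → 423 = 9 s.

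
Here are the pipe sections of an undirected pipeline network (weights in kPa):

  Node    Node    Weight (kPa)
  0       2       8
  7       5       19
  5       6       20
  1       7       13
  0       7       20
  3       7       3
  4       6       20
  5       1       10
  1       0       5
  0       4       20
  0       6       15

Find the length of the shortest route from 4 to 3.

41 kPa

Enumerating some paths:
4 → 0 → 1 → 5 → 7 → 3: 20+5+10+19+3 = 57
4 → 6 → 0 → 1 → 7 → 3: 20+15+5+13+3 = 56
4 → 0 → 1 → 7 → 3: 20+5+13+3 = 41
4 → 0 → 7 → 3: 20+20+3 = 43
The minimum is 41 kPa via 4 → 0 → 1 → 7 → 3.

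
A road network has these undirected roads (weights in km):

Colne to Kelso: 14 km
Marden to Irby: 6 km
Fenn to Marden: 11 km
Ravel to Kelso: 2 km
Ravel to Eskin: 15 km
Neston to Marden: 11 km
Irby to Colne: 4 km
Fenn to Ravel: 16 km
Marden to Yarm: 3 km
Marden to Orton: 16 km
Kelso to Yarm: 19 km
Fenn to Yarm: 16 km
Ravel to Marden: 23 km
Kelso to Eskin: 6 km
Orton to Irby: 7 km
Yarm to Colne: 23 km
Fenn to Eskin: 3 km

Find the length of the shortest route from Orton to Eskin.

27 km

Settle nodes by increasing distance from Orton:
Orton: 0
Irby: 7  (via Orton)
Colne: 11  (via Irby)
Marden: 13  (via Irby)
Yarm: 16  (via Marden)
Fenn: 24  (via Marden)
Neston: 24  (via Marden)
Kelso: 25  (via Colne)
Eskin: 27  (via Fenn)
Shortest route: Orton → Irby → Marden → Fenn → Eskin = 27 km.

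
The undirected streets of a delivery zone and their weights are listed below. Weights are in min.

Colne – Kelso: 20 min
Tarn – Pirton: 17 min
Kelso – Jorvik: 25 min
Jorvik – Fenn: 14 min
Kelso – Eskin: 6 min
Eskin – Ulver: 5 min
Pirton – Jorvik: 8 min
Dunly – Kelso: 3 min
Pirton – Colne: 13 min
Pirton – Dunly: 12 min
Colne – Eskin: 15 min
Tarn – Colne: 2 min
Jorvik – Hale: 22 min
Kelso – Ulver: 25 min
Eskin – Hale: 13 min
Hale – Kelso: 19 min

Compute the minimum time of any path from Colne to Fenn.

Settle nodes by increasing distance from Colne:
Colne: 0
Tarn: 2  (via Colne)
Pirton: 13  (via Colne)
Eskin: 15  (via Colne)
Kelso: 20  (via Colne)
Ulver: 20  (via Eskin)
Jorvik: 21  (via Pirton)
Dunly: 23  (via Kelso)
Hale: 28  (via Eskin)
Fenn: 35  (via Jorvik)
Shortest route: Colne → Pirton → Jorvik → Fenn = 35 min.

35 min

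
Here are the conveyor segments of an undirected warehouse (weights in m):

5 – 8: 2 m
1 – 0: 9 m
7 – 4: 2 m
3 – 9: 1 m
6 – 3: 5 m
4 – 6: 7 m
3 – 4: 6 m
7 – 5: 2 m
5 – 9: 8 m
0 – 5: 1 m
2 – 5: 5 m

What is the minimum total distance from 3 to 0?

10 m

Candidate routes:
3 → 6 → 4 → 7 → 5 → 0: 5+7+2+2+1 = 17
3 → 4 → 7 → 5 → 0: 6+2+2+1 = 11
3 → 9 → 5 → 0: 1+8+1 = 10
The minimum is 10 m via 3 → 9 → 5 → 0.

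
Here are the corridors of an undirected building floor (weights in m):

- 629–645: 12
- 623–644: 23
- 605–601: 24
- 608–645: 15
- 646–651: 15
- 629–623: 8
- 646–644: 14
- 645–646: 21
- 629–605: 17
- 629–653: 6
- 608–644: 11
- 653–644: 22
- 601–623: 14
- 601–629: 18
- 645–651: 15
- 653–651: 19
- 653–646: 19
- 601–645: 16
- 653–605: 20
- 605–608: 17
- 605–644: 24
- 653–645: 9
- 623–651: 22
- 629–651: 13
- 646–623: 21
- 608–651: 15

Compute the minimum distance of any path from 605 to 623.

25 m

Enumerating some paths:
605 - 653 - 629 - 623: 20+6+8 = 34
605 - 629 - 623: 17+8 = 25
Cheapest is 605 - 629 - 623 at 25 m.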